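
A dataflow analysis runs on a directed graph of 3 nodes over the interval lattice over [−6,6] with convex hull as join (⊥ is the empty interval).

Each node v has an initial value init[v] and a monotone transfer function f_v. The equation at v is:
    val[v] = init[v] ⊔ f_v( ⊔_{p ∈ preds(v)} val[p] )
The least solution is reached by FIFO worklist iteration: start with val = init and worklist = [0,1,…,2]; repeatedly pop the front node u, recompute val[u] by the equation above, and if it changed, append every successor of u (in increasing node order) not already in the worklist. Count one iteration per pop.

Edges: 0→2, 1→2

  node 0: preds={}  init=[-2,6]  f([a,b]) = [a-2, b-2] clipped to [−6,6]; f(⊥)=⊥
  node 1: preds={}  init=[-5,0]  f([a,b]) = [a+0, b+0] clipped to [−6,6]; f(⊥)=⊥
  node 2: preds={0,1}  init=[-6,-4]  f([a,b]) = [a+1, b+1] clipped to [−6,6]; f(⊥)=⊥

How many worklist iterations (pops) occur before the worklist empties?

Worklist (3 pops):
  #1 pop 0: in=⊥ → [-2,6] (no change)
  #2 pop 1: in=⊥ → [-5,0] (no change)
  #3 pop 2: in=[-5,6] → [-6,6] (was [-6,-4]); enqueue []

Fixpoint:
  val[0] = [-2,6]
  val[1] = [-5,0]
  val[2] = [-6,6]

3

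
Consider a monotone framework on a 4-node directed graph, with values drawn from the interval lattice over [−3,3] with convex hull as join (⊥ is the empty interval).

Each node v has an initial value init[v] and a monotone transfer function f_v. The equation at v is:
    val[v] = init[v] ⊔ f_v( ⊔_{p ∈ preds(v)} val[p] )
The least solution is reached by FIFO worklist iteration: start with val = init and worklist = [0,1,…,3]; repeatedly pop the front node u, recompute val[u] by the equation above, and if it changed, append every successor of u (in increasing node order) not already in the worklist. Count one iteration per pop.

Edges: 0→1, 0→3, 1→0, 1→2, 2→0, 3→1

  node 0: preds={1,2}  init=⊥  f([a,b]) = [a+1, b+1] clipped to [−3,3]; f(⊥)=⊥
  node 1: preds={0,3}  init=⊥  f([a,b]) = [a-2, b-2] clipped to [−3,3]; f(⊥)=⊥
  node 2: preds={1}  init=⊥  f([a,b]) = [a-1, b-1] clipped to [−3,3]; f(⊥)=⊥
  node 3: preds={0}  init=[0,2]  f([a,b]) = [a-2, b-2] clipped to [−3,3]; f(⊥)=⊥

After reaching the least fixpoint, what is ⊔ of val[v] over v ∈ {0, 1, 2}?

[-3,1]

Trace (10 dequeues):
  [1] u=0 | in ⊥ | out ⊥ | ==
  [2] u=1 | in [0,2] | out [-2,0] | prev ⊥ | push {0}
  [3] u=2 | in [-2,0] | out [-3,-1] | prev ⊥ | push {}
  [4] u=3 | in ⊥ | out [0,2] | ==
  [5] u=0 | in [-3,0] | out [-2,1] | prev ⊥ | push {1,3}
  [6] u=1 | in [-2,2] | out [-3,0] | prev [-2,0] | push {0,2}
  [7] u=3 | in [-2,1] | out [-3,2] | prev [0,2] | push {1}
  [8] u=0 | in [-3,0] | out [-2,1] | ==
  [9] u=2 | in [-3,0] | out [-3,-1] | ==
  [10] u=1 | in [-3,2] | out [-3,0] | ==

Converged values:
  [0] [-2,1]
  [1] [-3,0]
  [2] [-3,-1]
  [3] [-3,2]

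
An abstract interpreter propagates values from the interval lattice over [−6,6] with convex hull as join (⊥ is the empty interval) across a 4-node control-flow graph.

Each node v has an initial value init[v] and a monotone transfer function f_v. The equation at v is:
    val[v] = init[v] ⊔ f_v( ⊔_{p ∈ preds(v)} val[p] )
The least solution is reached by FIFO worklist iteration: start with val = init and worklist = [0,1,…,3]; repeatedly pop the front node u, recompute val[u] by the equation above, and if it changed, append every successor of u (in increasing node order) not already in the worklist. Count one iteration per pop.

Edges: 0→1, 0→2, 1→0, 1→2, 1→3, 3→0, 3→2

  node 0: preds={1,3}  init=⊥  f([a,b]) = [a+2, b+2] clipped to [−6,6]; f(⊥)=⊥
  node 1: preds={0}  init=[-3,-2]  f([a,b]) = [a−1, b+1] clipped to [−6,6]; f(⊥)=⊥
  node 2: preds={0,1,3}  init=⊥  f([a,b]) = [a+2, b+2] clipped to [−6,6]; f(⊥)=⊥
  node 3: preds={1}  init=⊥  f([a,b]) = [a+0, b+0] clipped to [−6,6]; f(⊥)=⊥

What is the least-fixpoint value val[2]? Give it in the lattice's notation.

[-1,6]

Iteration log — 16 steps:
  step 1. node 0  ⊔preds=[-3,-2]  new=[-1,0]  old=⊥  +wl: 
  step 2. node 1  ⊔preds=[-1,0]  new=[-3,1]  old=[-3,-2]  +wl: 0
  step 3. node 2  ⊔preds=[-3,1]  new=[-1,3]  old=⊥  +wl: 
  step 4. node 3  ⊔preds=[-3,1]  new=[-3,1]  old=⊥  +wl: 2
  step 5. node 0  ⊔preds=[-3,1]  new=[-1,3]  old=[-1,0]  +wl: 1
  step 6. node 2  ⊔preds=[-3,3]  new=[-1,5]  old=[-1,3]  +wl: 
  step 7. node 1  ⊔preds=[-1,3]  new=[-3,4]  old=[-3,1]  +wl: 0,2,3
  step 8. node 0  ⊔preds=[-3,4]  new=[-1,6]  old=[-1,3]  +wl: 1
  step 9. node 2  ⊔preds=[-3,6]  new=[-1,6]  old=[-1,5]  +wl: 
  step 10. node 3  ⊔preds=[-3,4]  new=[-3,4]  old=[-3,1]  +wl: 0,2
  step 11. node 1  ⊔preds=[-1,6]  new=[-3,6]  old=[-3,4]  +wl: 3
  step 12. node 0  ⊔preds=[-3,6]  new=[-1,6]  stable
  step 13. node 2  ⊔preds=[-3,6]  new=[-1,6]  stable
  step 14. node 3  ⊔preds=[-3,6]  new=[-3,6]  old=[-3,4]  +wl: 0,2
  step 15. node 0  ⊔preds=[-3,6]  new=[-1,6]  stable
  step 16. node 2  ⊔preds=[-3,6]  new=[-1,6]  stable

Least fixpoint reached:
  node 0: [-1,6]
  node 1: [-3,6]
  node 2: [-1,6]
  node 3: [-3,6]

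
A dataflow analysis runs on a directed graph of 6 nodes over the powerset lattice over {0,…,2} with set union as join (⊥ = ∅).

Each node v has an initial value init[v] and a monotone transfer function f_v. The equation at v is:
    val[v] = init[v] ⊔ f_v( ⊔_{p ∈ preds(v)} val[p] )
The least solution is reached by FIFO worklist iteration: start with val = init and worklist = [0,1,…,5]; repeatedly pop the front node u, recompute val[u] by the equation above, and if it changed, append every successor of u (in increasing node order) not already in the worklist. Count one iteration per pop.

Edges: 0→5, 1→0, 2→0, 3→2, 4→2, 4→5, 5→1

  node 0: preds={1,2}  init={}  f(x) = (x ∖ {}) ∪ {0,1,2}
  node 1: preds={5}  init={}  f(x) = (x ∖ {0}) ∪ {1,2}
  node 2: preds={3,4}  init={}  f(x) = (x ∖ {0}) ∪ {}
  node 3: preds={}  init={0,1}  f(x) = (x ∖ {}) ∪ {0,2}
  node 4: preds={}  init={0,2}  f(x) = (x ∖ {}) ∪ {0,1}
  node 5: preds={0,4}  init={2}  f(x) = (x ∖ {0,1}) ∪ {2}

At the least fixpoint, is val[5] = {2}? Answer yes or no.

yes

Trace (8 dequeues):
  [1] u=0 | in {} | out {0,1,2} | prev {} | push {}
  [2] u=1 | in {2} | out {1,2} | prev {} | push {0}
  [3] u=2 | in {0,1,2} | out {1,2} | prev {} | push {}
  [4] u=3 | in {} | out {0,1,2} | prev {0,1} | push {2}
  [5] u=4 | in {} | out {0,1,2} | prev {0,2} | push {}
  [6] u=5 | in {0,1,2} | out {2} | ==
  [7] u=0 | in {1,2} | out {0,1,2} | ==
  [8] u=2 | in {0,1,2} | out {1,2} | ==

Converged values:
  [0] {0,1,2}
  [1] {1,2}
  [2] {1,2}
  [3] {0,1,2}
  [4] {0,1,2}
  [5] {2}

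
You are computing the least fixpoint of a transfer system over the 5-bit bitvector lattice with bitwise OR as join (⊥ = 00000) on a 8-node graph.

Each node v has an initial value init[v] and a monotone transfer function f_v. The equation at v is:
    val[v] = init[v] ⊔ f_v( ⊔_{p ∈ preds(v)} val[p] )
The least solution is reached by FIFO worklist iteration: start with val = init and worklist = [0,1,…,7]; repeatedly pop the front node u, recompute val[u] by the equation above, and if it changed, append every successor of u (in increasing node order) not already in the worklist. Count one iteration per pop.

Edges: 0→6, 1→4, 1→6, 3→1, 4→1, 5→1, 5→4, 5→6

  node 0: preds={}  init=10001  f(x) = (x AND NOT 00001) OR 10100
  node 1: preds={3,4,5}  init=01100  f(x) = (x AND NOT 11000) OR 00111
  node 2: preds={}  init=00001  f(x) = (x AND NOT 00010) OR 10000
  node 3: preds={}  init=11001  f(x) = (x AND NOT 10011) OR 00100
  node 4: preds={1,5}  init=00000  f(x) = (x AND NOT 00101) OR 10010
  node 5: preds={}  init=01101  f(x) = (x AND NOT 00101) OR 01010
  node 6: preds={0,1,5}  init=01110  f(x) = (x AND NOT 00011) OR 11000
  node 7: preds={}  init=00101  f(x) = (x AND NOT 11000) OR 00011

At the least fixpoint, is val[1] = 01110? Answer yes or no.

no

Trace (10 dequeues):
  [1] u=0 | in 00000 | out 10101 | prev 10001 | push {}
  [2] u=1 | in 11101 | out 01111 | prev 01100 | push {}
  [3] u=2 | in 00000 | out 10001 | prev 00001 | push {}
  [4] u=3 | in 00000 | out 11101 | prev 11001 | push {1}
  [5] u=4 | in 01111 | out 11010 | prev 00000 | push {}
  [6] u=5 | in 00000 | out 01111 | prev 01101 | push {4}
  [7] u=6 | in 11111 | out 11110 | prev 01110 | push {}
  [8] u=7 | in 00000 | out 00111 | prev 00101 | push {}
  [9] u=1 | in 11111 | out 01111 | ==
  [10] u=4 | in 01111 | out 11010 | ==

Converged values:
  [0] 10101
  [1] 01111
  [2] 10001
  [3] 11101
  [4] 11010
  [5] 01111
  [6] 11110
  [7] 00111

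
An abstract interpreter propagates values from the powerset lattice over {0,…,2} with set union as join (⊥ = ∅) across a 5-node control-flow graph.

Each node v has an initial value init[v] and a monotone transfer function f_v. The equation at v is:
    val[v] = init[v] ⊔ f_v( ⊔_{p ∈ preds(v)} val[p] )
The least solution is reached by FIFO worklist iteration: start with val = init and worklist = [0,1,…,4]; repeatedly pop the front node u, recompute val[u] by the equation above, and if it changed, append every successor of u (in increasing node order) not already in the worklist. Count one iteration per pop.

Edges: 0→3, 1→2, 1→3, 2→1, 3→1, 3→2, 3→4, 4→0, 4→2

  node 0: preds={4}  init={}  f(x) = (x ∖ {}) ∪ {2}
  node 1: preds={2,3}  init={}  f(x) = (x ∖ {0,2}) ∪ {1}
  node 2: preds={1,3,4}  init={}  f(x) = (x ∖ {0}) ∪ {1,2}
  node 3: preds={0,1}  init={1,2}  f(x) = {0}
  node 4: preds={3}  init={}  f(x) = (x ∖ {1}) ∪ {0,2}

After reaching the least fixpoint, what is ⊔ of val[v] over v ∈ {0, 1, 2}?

Iteration log — 9 steps:
  step 1. node 0  ⊔preds={}  new={2}  old={}  +wl: 
  step 2. node 1  ⊔preds={1,2}  new={1}  old={}  +wl: 
  step 3. node 2  ⊔preds={1,2}  new={1,2}  old={}  +wl: 1
  step 4. node 3  ⊔preds={1,2}  new={0,1,2}  old={1,2}  +wl: 2
  step 5. node 4  ⊔preds={0,1,2}  new={0,2}  old={}  +wl: 0
  step 6. node 1  ⊔preds={0,1,2}  new={1}  stable
  step 7. node 2  ⊔preds={0,1,2}  new={1,2}  stable
  step 8. node 0  ⊔preds={0,2}  new={0,2}  old={2}  +wl: 3
  step 9. node 3  ⊔preds={0,1,2}  new={0,1,2}  stable

Least fixpoint reached:
  node 0: {0,2}
  node 1: {1}
  node 2: {1,2}
  node 3: {0,1,2}
  node 4: {0,2}

{0,1,2}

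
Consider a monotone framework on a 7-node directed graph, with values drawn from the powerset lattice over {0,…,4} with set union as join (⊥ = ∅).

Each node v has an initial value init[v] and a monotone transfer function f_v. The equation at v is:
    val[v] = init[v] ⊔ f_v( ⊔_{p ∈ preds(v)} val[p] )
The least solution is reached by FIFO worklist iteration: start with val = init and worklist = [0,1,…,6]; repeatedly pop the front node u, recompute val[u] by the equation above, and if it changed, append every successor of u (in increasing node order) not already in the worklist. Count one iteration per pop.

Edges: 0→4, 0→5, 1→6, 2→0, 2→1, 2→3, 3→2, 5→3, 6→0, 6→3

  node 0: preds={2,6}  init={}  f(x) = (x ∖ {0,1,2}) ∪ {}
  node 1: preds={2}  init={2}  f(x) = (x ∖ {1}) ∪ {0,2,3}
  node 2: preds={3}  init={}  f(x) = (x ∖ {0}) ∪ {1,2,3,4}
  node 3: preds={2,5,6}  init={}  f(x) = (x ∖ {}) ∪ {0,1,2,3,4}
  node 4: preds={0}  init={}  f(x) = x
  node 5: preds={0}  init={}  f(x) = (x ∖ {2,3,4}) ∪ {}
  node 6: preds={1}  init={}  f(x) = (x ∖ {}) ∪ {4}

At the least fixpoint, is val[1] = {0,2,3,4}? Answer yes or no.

Worklist (14 pops):
  #1 pop 0: in={} → {} (no change)
  #2 pop 1: in={} → {0,2,3} (was {2}); enqueue []
  #3 pop 2: in={} → {1,2,3,4} (was {}); enqueue [0,1]
  #4 pop 3: in={1,2,3,4} → {0,1,2,3,4} (was {}); enqueue [2]
  #5 pop 4: in={} → {} (no change)
  #6 pop 5: in={} → {} (no change)
  #7 pop 6: in={0,2,3} → {0,2,3,4} (was {}); enqueue [3]
  #8 pop 0: in={0,1,2,3,4} → {3,4} (was {}); enqueue [4,5]
  #9 pop 1: in={1,2,3,4} → {0,2,3,4} (was {0,2,3}); enqueue [6]
  #10 pop 2: in={0,1,2,3,4} → {1,2,3,4} (no change)
  #11 pop 3: in={0,1,2,3,4} → {0,1,2,3,4} (no change)
  #12 pop 4: in={3,4} → {3,4} (was {}); enqueue []
  #13 pop 5: in={3,4} → {} (no change)
  #14 pop 6: in={0,2,3,4} → {0,2,3,4} (no change)

Fixpoint:
  val[0] = {3,4}
  val[1] = {0,2,3,4}
  val[2] = {1,2,3,4}
  val[3] = {0,1,2,3,4}
  val[4] = {3,4}
  val[5] = {}
  val[6] = {0,2,3,4}

yes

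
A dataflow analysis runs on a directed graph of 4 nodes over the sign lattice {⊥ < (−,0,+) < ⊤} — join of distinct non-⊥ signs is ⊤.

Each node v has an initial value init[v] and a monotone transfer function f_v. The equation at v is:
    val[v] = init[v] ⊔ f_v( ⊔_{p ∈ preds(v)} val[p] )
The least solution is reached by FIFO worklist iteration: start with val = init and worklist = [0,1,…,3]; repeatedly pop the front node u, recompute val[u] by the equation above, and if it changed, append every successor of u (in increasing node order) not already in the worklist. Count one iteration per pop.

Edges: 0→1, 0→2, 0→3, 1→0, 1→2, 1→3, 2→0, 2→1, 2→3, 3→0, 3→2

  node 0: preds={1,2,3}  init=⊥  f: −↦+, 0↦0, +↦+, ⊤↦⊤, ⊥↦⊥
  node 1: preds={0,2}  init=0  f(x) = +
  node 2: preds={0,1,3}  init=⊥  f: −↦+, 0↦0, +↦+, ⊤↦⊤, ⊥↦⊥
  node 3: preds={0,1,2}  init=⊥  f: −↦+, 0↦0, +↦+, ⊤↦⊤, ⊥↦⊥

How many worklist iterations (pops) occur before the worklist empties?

Worklist (8 pops):
  #1 pop 0: in=0 → 0 (was ⊥); enqueue []
  #2 pop 1: in=0 → ⊤ (was 0); enqueue [0]
  #3 pop 2: in=⊤ → ⊤ (was ⊥); enqueue [1]
  #4 pop 3: in=⊤ → ⊤ (was ⊥); enqueue [2]
  #5 pop 0: in=⊤ → ⊤ (was 0); enqueue [3]
  #6 pop 1: in=⊤ → ⊤ (no change)
  #7 pop 2: in=⊤ → ⊤ (no change)
  #8 pop 3: in=⊤ → ⊤ (no change)

Fixpoint:
  val[0] = ⊤
  val[1] = ⊤
  val[2] = ⊤
  val[3] = ⊤

8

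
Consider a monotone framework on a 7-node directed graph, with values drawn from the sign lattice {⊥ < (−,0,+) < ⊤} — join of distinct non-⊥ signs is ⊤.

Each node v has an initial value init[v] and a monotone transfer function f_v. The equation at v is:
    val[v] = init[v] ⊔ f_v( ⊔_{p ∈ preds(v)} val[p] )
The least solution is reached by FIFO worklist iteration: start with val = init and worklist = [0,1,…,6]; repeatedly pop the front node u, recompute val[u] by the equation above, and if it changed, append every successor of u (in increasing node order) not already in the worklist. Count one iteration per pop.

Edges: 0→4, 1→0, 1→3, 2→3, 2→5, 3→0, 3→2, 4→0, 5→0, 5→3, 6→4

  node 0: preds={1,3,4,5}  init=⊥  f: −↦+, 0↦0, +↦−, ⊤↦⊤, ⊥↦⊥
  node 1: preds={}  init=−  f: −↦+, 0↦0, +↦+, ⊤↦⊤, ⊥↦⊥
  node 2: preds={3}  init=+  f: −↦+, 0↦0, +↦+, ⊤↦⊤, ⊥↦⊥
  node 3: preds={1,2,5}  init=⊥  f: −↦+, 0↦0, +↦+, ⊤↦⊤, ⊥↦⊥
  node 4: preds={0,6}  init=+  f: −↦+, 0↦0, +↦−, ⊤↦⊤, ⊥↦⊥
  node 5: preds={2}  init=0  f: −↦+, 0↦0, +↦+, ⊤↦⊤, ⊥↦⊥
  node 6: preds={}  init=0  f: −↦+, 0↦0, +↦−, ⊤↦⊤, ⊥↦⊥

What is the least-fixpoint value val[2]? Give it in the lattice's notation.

⊤

Trace (11 dequeues):
  [1] u=0 | in ⊤ | out ⊤ | prev ⊥ | push {}
  [2] u=1 | in ⊥ | out − | ==
  [3] u=2 | in ⊥ | out + | ==
  [4] u=3 | in ⊤ | out ⊤ | prev ⊥ | push {0,2}
  [5] u=4 | in ⊤ | out ⊤ | prev + | push {}
  [6] u=5 | in + | out ⊤ | prev 0 | push {3}
  [7] u=6 | in ⊥ | out 0 | ==
  [8] u=0 | in ⊤ | out ⊤ | ==
  [9] u=2 | in ⊤ | out ⊤ | prev + | push {5}
  [10] u=3 | in ⊤ | out ⊤ | ==
  [11] u=5 | in ⊤ | out ⊤ | ==

Converged values:
  [0] ⊤
  [1] −
  [2] ⊤
  [3] ⊤
  [4] ⊤
  [5] ⊤
  [6] 0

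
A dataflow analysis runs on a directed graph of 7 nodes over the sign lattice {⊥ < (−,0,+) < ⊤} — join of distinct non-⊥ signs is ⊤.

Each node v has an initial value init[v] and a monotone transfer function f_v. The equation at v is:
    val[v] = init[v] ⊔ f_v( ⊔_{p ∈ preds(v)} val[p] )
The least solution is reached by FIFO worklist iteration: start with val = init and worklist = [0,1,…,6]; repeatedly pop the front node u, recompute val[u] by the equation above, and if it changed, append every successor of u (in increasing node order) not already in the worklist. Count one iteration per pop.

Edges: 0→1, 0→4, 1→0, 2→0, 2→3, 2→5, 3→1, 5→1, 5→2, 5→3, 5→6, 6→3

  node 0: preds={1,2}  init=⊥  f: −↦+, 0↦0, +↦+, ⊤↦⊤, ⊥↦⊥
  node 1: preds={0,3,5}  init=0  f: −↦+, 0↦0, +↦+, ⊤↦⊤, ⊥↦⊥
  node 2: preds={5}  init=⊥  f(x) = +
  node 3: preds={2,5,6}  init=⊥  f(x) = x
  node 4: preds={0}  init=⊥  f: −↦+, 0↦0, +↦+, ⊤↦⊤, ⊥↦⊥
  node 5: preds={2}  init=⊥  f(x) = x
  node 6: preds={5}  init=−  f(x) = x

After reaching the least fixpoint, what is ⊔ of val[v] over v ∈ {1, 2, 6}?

Trace (13 dequeues):
  [1] u=0 | in 0 | out 0 | prev ⊥ | push {}
  [2] u=1 | in 0 | out 0 | ==
  [3] u=2 | in ⊥ | out + | prev ⊥ | push {0}
  [4] u=3 | in ⊤ | out ⊤ | prev ⊥ | push {1}
  [5] u=4 | in 0 | out 0 | prev ⊥ | push {}
  [6] u=5 | in + | out + | prev ⊥ | push {2,3}
  [7] u=6 | in + | out ⊤ | prev − | push {}
  [8] u=0 | in ⊤ | out ⊤ | prev 0 | push {4}
  [9] u=1 | in ⊤ | out ⊤ | prev 0 | push {0}
  [10] u=2 | in + | out + | ==
  [11] u=3 | in ⊤ | out ⊤ | ==
  [12] u=4 | in ⊤ | out ⊤ | prev 0 | push {}
  [13] u=0 | in ⊤ | out ⊤ | ==

Converged values:
  [0] ⊤
  [1] ⊤
  [2] +
  [3] ⊤
  [4] ⊤
  [5] +
  [6] ⊤

⊤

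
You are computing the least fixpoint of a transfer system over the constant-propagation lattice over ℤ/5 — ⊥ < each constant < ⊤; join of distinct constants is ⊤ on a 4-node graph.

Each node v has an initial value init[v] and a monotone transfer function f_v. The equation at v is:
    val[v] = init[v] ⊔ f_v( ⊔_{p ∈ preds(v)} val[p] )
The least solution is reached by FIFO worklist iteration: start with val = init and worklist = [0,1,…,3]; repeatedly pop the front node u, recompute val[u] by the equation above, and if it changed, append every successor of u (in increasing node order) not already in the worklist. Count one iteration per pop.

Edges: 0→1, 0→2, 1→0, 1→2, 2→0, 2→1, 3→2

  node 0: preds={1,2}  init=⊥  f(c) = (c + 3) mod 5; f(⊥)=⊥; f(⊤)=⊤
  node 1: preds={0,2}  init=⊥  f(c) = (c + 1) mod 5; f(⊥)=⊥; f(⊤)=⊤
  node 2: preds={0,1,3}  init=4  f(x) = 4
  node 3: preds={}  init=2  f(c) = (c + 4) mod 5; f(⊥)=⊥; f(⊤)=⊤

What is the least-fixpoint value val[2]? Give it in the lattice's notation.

4

Trace (7 dequeues):
  [1] u=0 | in 4 | out 2 | prev ⊥ | push {}
  [2] u=1 | in ⊤ | out ⊤ | prev ⊥ | push {0}
  [3] u=2 | in ⊤ | out 4 | ==
  [4] u=3 | in ⊥ | out 2 | ==
  [5] u=0 | in ⊤ | out ⊤ | prev 2 | push {1,2}
  [6] u=1 | in ⊤ | out ⊤ | ==
  [7] u=2 | in ⊤ | out 4 | ==

Converged values:
  [0] ⊤
  [1] ⊤
  [2] 4
  [3] 2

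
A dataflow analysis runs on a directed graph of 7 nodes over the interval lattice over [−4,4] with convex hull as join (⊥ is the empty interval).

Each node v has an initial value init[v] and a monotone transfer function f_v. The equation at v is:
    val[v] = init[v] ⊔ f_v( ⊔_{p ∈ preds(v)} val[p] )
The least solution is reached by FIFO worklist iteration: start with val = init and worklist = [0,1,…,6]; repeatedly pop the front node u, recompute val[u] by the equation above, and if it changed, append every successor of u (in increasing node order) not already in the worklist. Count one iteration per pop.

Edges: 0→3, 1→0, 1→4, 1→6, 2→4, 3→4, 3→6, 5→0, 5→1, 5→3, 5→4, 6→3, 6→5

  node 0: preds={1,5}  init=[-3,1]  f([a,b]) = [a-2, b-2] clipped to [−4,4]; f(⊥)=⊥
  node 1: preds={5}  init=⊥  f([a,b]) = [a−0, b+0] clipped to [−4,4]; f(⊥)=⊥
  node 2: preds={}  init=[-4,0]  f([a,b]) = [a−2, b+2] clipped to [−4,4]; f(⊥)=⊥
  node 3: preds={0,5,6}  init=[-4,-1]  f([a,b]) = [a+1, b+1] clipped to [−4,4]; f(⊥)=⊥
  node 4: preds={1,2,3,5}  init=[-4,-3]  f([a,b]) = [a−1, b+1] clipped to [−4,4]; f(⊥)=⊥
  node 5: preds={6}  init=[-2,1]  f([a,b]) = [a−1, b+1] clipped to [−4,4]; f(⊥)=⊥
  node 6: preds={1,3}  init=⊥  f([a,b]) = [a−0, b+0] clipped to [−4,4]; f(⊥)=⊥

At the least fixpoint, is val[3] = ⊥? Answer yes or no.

no

Iteration log — 25 steps:
  step 1. node 0  ⊔preds=[-2,1]  new=[-4,1]  old=[-3,1]  +wl: 
  step 2. node 1  ⊔preds=[-2,1]  new=[-2,1]  old=⊥  +wl: 0
  step 3. node 2  ⊔preds=⊥  new=[-4,0]  stable
  step 4. node 3  ⊔preds=[-4,1]  new=[-4,2]  old=[-4,-1]  +wl: 
  step 5. node 4  ⊔preds=[-4,2]  new=[-4,3]  old=[-4,-3]  +wl: 
  step 6. node 5  ⊔preds=⊥  new=[-2,1]  stable
  step 7. node 6  ⊔preds=[-4,2]  new=[-4,2]  old=⊥  +wl: 3,5
  step 8. node 0  ⊔preds=[-2,1]  new=[-4,1]  stable
  step 9. node 3  ⊔preds=[-4,2]  new=[-4,3]  old=[-4,2]  +wl: 4,6
  step 10. node 5  ⊔preds=[-4,2]  new=[-4,3]  old=[-2,1]  +wl: 0,1,3
  step 11. node 4  ⊔preds=[-4,3]  new=[-4,4]  old=[-4,3]  +wl: 
  step 12. node 6  ⊔preds=[-4,3]  new=[-4,3]  old=[-4,2]  +wl: 5
  step 13. node 0  ⊔preds=[-4,3]  new=[-4,1]  stable
  step 14. node 1  ⊔preds=[-4,3]  new=[-4,3]  old=[-2,1]  +wl: 0,4,6
  step 15. node 3  ⊔preds=[-4,3]  new=[-4,4]  old=[-4,3]  +wl: 
  step 16. node 5  ⊔preds=[-4,3]  new=[-4,4]  old=[-4,3]  +wl: 1,3
  step 17. node 0  ⊔preds=[-4,4]  new=[-4,2]  old=[-4,1]  +wl: 
  step 18. node 4  ⊔preds=[-4,4]  new=[-4,4]  stable
  step 19. node 6  ⊔preds=[-4,4]  new=[-4,4]  old=[-4,3]  +wl: 5
  step 20. node 1  ⊔preds=[-4,4]  new=[-4,4]  old=[-4,3]  +wl: 0,4,6
  step 21. node 3  ⊔preds=[-4,4]  new=[-4,4]  stable
  step 22. node 5  ⊔preds=[-4,4]  new=[-4,4]  stable
  step 23. node 0  ⊔preds=[-4,4]  new=[-4,2]  stable
  step 24. node 4  ⊔preds=[-4,4]  new=[-4,4]  stable
  step 25. node 6  ⊔preds=[-4,4]  new=[-4,4]  stable

Least fixpoint reached:
  node 0: [-4,2]
  node 1: [-4,4]
  node 2: [-4,0]
  node 3: [-4,4]
  node 4: [-4,4]
  node 5: [-4,4]
  node 6: [-4,4]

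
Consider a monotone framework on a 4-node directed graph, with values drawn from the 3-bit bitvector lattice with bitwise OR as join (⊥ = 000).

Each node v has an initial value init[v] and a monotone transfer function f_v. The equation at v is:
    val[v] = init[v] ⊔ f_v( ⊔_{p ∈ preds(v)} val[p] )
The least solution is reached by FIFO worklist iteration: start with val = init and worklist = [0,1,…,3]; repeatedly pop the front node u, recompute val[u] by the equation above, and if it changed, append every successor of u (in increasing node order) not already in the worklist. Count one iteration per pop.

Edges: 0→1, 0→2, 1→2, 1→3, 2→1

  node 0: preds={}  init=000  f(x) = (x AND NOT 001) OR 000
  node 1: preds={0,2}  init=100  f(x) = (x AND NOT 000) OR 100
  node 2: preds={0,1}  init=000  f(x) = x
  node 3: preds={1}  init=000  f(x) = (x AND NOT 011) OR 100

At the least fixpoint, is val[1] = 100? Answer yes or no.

Worklist (5 pops):
  #1 pop 0: in=000 → 000 (no change)
  #2 pop 1: in=000 → 100 (no change)
  #3 pop 2: in=100 → 100 (was 000); enqueue [1]
  #4 pop 3: in=100 → 100 (was 000); enqueue []
  #5 pop 1: in=100 → 100 (no change)

Fixpoint:
  val[0] = 000
  val[1] = 100
  val[2] = 100
  val[3] = 100

yes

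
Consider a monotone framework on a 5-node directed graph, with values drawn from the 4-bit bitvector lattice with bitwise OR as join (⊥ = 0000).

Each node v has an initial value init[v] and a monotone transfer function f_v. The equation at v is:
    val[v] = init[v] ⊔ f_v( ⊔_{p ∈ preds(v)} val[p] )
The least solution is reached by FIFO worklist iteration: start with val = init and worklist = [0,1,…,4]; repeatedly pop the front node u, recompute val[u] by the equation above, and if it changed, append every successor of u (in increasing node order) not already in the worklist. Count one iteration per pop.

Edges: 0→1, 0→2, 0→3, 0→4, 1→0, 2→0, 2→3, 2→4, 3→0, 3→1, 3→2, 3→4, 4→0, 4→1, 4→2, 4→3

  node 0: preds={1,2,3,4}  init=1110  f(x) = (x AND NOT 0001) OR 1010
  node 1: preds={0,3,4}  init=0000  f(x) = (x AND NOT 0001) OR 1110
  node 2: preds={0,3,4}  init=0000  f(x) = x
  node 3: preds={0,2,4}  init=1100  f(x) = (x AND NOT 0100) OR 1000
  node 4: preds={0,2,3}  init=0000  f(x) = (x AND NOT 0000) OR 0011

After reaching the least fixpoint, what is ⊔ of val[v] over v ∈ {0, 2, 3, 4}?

Worklist (13 pops):
  #1 pop 0: in=1100 → 1110 (no change)
  #2 pop 1: in=1110 → 1110 (was 0000); enqueue [0]
  #3 pop 2: in=1110 → 1110 (was 0000); enqueue []
  #4 pop 3: in=1110 → 1110 (was 1100); enqueue [1,2]
  #5 pop 4: in=1110 → 1111 (was 0000); enqueue [3]
  #6 pop 0: in=1111 → 1110 (no change)
  #7 pop 1: in=1111 → 1110 (no change)
  #8 pop 2: in=1111 → 1111 (was 1110); enqueue [0,4]
  #9 pop 3: in=1111 → 1111 (was 1110); enqueue [1,2]
  #10 pop 0: in=1111 → 1110 (no change)
  #11 pop 4: in=1111 → 1111 (no change)
  #12 pop 1: in=1111 → 1110 (no change)
  #13 pop 2: in=1111 → 1111 (no change)

Fixpoint:
  val[0] = 1110
  val[1] = 1110
  val[2] = 1111
  val[3] = 1111
  val[4] = 1111

1111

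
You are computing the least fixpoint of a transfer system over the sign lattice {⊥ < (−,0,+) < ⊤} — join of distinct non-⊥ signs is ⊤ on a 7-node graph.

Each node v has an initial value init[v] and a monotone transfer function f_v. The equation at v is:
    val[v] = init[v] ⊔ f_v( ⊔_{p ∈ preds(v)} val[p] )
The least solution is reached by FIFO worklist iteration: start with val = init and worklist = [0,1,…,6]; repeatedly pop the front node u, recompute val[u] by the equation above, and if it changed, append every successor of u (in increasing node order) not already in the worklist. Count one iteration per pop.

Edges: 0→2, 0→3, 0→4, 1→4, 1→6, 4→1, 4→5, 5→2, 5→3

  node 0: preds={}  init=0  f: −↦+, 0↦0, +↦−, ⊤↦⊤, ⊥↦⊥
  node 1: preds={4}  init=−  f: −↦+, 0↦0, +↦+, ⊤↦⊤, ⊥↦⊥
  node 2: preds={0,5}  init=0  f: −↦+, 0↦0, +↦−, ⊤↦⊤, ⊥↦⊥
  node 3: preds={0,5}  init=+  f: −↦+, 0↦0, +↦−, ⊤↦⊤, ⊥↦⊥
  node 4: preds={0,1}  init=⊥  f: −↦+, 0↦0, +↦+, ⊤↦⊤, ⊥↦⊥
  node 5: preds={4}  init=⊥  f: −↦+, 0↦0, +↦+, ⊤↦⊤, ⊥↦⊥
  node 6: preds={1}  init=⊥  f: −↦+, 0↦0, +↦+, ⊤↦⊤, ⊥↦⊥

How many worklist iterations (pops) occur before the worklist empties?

Worklist (12 pops):
  #1 pop 0: in=⊥ → 0 (no change)
  #2 pop 1: in=⊥ → − (no change)
  #3 pop 2: in=0 → 0 (no change)
  #4 pop 3: in=0 → ⊤ (was +); enqueue []
  #5 pop 4: in=⊤ → ⊤ (was ⊥); enqueue [1]
  #6 pop 5: in=⊤ → ⊤ (was ⊥); enqueue [2,3]
  #7 pop 6: in=− → + (was ⊥); enqueue []
  #8 pop 1: in=⊤ → ⊤ (was −); enqueue [4,6]
  #9 pop 2: in=⊤ → ⊤ (was 0); enqueue []
  #10 pop 3: in=⊤ → ⊤ (no change)
  #11 pop 4: in=⊤ → ⊤ (no change)
  #12 pop 6: in=⊤ → ⊤ (was +); enqueue []

Fixpoint:
  val[0] = 0
  val[1] = ⊤
  val[2] = ⊤
  val[3] = ⊤
  val[4] = ⊤
  val[5] = ⊤
  val[6] = ⊤

12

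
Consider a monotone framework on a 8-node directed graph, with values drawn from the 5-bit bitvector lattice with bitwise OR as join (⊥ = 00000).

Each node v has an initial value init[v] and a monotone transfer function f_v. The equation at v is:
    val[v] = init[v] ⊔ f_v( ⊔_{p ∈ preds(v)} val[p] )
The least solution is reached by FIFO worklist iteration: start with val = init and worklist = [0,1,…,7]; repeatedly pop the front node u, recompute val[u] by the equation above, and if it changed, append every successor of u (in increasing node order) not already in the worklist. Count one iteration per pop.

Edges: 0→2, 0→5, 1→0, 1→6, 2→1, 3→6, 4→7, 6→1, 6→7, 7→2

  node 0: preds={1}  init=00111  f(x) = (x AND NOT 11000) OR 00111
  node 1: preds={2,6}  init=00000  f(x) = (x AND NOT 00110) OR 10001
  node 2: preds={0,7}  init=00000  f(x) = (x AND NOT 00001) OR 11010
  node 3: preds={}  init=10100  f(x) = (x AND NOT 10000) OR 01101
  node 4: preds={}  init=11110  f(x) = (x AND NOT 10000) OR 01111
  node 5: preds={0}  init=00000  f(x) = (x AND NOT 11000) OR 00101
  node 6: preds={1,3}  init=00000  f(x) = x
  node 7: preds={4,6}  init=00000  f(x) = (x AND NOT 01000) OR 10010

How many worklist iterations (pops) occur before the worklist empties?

Worklist (13 pops):
  #1 pop 0: in=00000 → 00111 (no change)
  #2 pop 1: in=00000 → 10001 (was 00000); enqueue [0]
  #3 pop 2: in=00111 → 11110 (was 00000); enqueue [1]
  #4 pop 3: in=00000 → 11101 (was 10100); enqueue []
  #5 pop 4: in=00000 → 11111 (was 11110); enqueue []
  #6 pop 5: in=00111 → 00111 (was 00000); enqueue []
  #7 pop 6: in=11101 → 11101 (was 00000); enqueue []
  #8 pop 7: in=11111 → 10111 (was 00000); enqueue [2]
  #9 pop 0: in=10001 → 00111 (no change)
  #10 pop 1: in=11111 → 11001 (was 10001); enqueue [0,6]
  #11 pop 2: in=10111 → 11110 (no change)
  #12 pop 0: in=11001 → 00111 (no change)
  #13 pop 6: in=11101 → 11101 (no change)

Fixpoint:
  val[0] = 00111
  val[1] = 11001
  val[2] = 11110
  val[3] = 11101
  val[4] = 11111
  val[5] = 00111
  val[6] = 11101
  val[7] = 10111

13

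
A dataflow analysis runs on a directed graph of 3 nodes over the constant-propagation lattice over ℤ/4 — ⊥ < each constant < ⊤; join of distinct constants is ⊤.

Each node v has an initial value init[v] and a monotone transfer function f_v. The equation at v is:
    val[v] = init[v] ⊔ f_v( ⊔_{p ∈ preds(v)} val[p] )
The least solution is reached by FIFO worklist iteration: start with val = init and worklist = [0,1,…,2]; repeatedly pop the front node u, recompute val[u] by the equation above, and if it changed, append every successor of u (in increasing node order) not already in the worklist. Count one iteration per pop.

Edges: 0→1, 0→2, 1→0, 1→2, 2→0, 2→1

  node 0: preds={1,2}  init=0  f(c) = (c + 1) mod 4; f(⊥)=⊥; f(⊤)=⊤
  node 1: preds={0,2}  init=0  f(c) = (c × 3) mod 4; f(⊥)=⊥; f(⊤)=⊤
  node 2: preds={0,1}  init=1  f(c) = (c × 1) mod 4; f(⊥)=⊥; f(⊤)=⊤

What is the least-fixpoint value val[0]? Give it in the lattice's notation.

⊤

Trace (5 dequeues):
  [1] u=0 | in ⊤ | out ⊤ | prev 0 | push {}
  [2] u=1 | in ⊤ | out ⊤ | prev 0 | push {0}
  [3] u=2 | in ⊤ | out ⊤ | prev 1 | push {1}
  [4] u=0 | in ⊤ | out ⊤ | ==
  [5] u=1 | in ⊤ | out ⊤ | ==

Converged values:
  [0] ⊤
  [1] ⊤
  [2] ⊤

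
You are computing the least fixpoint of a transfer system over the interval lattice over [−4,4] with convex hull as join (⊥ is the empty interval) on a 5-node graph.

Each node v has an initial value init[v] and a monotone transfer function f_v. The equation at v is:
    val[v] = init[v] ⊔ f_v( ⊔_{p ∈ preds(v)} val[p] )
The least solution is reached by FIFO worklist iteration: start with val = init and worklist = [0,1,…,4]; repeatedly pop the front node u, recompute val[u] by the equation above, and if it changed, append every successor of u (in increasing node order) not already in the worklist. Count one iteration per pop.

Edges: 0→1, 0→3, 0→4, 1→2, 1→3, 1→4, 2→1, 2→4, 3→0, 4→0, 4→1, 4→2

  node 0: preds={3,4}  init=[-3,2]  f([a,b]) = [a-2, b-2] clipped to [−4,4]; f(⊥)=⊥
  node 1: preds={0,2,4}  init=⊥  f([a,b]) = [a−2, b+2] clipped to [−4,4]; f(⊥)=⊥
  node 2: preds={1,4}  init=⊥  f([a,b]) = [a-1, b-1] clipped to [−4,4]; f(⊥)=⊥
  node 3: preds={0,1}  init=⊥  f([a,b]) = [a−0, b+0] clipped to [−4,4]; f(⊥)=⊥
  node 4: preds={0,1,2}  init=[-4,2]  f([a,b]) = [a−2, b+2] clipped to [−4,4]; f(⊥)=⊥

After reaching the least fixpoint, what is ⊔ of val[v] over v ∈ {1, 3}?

Trace (8 dequeues):
  [1] u=0 | in [-4,2] | out [-4,2] | prev [-3,2] | push {}
  [2] u=1 | in [-4,2] | out [-4,4] | prev ⊥ | push {}
  [3] u=2 | in [-4,4] | out [-4,3] | prev ⊥ | push {1}
  [4] u=3 | in [-4,4] | out [-4,4] | prev ⊥ | push {0}
  [5] u=4 | in [-4,4] | out [-4,4] | prev [-4,2] | push {2}
  [6] u=1 | in [-4,4] | out [-4,4] | ==
  [7] u=0 | in [-4,4] | out [-4,2] | ==
  [8] u=2 | in [-4,4] | out [-4,3] | ==

Converged values:
  [0] [-4,2]
  [1] [-4,4]
  [2] [-4,3]
  [3] [-4,4]
  [4] [-4,4]

[-4,4]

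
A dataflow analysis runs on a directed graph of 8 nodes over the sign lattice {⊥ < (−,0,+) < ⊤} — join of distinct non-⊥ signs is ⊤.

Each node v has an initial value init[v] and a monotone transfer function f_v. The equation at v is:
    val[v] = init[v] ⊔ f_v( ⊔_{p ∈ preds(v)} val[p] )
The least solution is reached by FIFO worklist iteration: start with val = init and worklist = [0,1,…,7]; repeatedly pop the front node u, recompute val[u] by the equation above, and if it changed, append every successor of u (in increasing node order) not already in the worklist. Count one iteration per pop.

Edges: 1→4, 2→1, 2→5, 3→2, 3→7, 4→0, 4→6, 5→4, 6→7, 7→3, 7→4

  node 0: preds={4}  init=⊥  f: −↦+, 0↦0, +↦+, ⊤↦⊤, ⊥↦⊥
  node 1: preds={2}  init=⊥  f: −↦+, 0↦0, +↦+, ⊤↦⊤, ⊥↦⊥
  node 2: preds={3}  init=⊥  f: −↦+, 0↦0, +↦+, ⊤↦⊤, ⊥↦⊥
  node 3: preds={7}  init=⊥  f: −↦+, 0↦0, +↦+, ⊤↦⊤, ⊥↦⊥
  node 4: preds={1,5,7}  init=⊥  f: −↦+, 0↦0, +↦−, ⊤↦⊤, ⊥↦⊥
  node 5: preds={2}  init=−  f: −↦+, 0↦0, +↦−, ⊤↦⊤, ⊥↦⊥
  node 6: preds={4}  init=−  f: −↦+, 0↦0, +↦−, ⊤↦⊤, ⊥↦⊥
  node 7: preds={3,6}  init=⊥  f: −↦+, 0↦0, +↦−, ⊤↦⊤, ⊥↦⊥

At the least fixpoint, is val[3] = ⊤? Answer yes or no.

yes

Iteration log — 24 steps:
  step 1. node 0  ⊔preds=⊥  new=⊥  stable
  step 2. node 1  ⊔preds=⊥  new=⊥  stable
  step 3. node 2  ⊔preds=⊥  new=⊥  stable
  step 4. node 3  ⊔preds=⊥  new=⊥  stable
  step 5. node 4  ⊔preds=−  new=+  old=⊥  +wl: 0
  step 6. node 5  ⊔preds=⊥  new=−  stable
  step 7. node 6  ⊔preds=+  new=−  stable
  step 8. node 7  ⊔preds=−  new=+  old=⊥  +wl: 3,4
  step 9. node 0  ⊔preds=+  new=+  old=⊥  +wl: 
  step 10. node 3  ⊔preds=+  new=+  old=⊥  +wl: 2,7
  step 11. node 4  ⊔preds=⊤  new=⊤  old=+  +wl: 0,6
  step 12. node 2  ⊔preds=+  new=+  old=⊥  +wl: 1,5
  step 13. node 7  ⊔preds=⊤  new=⊤  old=+  +wl: 3,4
  step 14. node 0  ⊔preds=⊤  new=⊤  old=+  +wl: 
  step 15. node 6  ⊔preds=⊤  new=⊤  old=−  +wl: 7
  step 16. node 1  ⊔preds=+  new=+  old=⊥  +wl: 
  step 17. node 5  ⊔preds=+  new=−  stable
  step 18. node 3  ⊔preds=⊤  new=⊤  old=+  +wl: 2
  step 19. node 4  ⊔preds=⊤  new=⊤  stable
  step 20. node 7  ⊔preds=⊤  new=⊤  stable
  step 21. node 2  ⊔preds=⊤  new=⊤  old=+  +wl: 1,5
  step 22. node 1  ⊔preds=⊤  new=⊤  old=+  +wl: 4
  step 23. node 5  ⊔preds=⊤  new=⊤  old=−  +wl: 
  step 24. node 4  ⊔preds=⊤  new=⊤  stable

Least fixpoint reached:
  node 0: ⊤
  node 1: ⊤
  node 2: ⊤
  node 3: ⊤
  node 4: ⊤
  node 5: ⊤
  node 6: ⊤
  node 7: ⊤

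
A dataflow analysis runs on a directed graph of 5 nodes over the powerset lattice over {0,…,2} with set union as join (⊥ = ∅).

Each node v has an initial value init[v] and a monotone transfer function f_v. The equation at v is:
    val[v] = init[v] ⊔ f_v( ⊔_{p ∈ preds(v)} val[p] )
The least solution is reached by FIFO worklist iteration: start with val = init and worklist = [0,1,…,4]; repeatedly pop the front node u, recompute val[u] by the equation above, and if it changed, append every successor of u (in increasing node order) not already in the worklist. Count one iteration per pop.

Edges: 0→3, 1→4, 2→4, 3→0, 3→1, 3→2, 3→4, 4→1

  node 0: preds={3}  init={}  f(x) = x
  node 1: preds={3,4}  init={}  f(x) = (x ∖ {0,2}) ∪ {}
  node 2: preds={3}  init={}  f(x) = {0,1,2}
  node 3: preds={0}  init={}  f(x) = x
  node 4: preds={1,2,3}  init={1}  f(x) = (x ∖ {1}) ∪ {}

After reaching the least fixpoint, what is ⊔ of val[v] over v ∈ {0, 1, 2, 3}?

{0,1,2}

Trace (6 dequeues):
  [1] u=0 | in {} | out {} | ==
  [2] u=1 | in {1} | out {1} | prev {} | push {}
  [3] u=2 | in {} | out {0,1,2} | prev {} | push {}
  [4] u=3 | in {} | out {} | ==
  [5] u=4 | in {0,1,2} | out {0,1,2} | prev {1} | push {1}
  [6] u=1 | in {0,1,2} | out {1} | ==

Converged values:
  [0] {}
  [1] {1}
  [2] {0,1,2}
  [3] {}
  [4] {0,1,2}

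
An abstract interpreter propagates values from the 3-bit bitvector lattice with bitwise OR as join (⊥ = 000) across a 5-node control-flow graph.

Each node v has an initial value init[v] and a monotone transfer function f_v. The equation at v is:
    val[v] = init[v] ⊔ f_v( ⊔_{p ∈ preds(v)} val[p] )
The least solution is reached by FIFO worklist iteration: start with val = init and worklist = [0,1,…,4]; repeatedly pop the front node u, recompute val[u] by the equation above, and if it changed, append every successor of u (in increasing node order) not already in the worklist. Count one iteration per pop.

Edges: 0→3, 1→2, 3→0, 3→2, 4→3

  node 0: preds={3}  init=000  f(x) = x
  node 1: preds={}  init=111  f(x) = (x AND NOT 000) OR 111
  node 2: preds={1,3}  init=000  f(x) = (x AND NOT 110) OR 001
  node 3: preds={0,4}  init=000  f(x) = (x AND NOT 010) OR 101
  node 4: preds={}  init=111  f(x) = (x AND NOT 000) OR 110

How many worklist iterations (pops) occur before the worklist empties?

Iteration log — 8 steps:
  step 1. node 0  ⊔preds=000  new=000  stable
  step 2. node 1  ⊔preds=000  new=111  stable
  step 3. node 2  ⊔preds=111  new=001  old=000  +wl: 
  step 4. node 3  ⊔preds=111  new=101  old=000  +wl: 0,2
  step 5. node 4  ⊔preds=000  new=111  stable
  step 6. node 0  ⊔preds=101  new=101  old=000  +wl: 3
  step 7. node 2  ⊔preds=111  new=001  stable
  step 8. node 3  ⊔preds=111  new=101  stable

Least fixpoint reached:
  node 0: 101
  node 1: 111
  node 2: 001
  node 3: 101
  node 4: 111

8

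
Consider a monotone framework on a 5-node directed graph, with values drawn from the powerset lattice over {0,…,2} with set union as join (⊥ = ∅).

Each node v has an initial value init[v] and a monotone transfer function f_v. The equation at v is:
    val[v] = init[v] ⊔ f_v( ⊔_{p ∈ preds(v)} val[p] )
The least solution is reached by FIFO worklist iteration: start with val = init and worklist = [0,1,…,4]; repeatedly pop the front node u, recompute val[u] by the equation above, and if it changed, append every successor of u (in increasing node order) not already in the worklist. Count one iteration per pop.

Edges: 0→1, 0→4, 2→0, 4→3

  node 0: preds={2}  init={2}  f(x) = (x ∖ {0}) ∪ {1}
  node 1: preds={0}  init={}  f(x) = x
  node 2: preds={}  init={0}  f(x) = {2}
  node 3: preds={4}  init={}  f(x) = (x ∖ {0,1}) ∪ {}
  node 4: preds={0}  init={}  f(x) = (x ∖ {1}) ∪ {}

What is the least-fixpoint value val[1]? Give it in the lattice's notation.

Iteration log — 7 steps:
  step 1. node 0  ⊔preds={0}  new={1,2}  old={2}  +wl: 
  step 2. node 1  ⊔preds={1,2}  new={1,2}  old={}  +wl: 
  step 3. node 2  ⊔preds={}  new={0,2}  old={0}  +wl: 0
  step 4. node 3  ⊔preds={}  new={}  stable
  step 5. node 4  ⊔preds={1,2}  new={2}  old={}  +wl: 3
  step 6. node 0  ⊔preds={0,2}  new={1,2}  stable
  step 7. node 3  ⊔preds={2}  new={2}  old={}  +wl: 

Least fixpoint reached:
  node 0: {1,2}
  node 1: {1,2}
  node 2: {0,2}
  node 3: {2}
  node 4: {2}

{1,2}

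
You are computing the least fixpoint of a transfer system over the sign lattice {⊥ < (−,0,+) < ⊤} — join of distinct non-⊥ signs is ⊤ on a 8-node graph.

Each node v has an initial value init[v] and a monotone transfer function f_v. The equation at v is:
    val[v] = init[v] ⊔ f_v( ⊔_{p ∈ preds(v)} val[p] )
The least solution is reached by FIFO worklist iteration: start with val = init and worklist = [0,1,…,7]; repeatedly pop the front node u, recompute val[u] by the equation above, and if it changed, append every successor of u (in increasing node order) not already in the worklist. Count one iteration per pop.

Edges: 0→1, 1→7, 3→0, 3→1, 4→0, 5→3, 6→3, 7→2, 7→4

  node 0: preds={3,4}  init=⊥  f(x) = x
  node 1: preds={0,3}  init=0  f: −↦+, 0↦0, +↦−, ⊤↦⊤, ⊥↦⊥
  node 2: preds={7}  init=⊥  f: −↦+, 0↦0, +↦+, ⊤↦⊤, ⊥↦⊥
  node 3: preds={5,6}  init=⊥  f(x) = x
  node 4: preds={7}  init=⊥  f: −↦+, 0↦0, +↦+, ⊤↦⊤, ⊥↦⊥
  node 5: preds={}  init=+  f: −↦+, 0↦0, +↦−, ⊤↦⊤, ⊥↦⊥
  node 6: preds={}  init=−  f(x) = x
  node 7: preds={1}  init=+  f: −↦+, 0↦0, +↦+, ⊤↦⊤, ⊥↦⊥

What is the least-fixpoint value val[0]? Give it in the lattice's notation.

Trace (14 dequeues):
  [1] u=0 | in ⊥ | out ⊥ | ==
  [2] u=1 | in ⊥ | out 0 | ==
  [3] u=2 | in + | out + | prev ⊥ | push {}
  [4] u=3 | in ⊤ | out ⊤ | prev ⊥ | push {0,1}
  [5] u=4 | in + | out + | prev ⊥ | push {}
  [6] u=5 | in ⊥ | out + | ==
  [7] u=6 | in ⊥ | out − | ==
  [8] u=7 | in 0 | out ⊤ | prev + | push {2,4}
  [9] u=0 | in ⊤ | out ⊤ | prev ⊥ | push {}
  [10] u=1 | in ⊤ | out ⊤ | prev 0 | push {7}
  [11] u=2 | in ⊤ | out ⊤ | prev + | push {}
  [12] u=4 | in ⊤ | out ⊤ | prev + | push {0}
  [13] u=7 | in ⊤ | out ⊤ | ==
  [14] u=0 | in ⊤ | out ⊤ | ==

Converged values:
  [0] ⊤
  [1] ⊤
  [2] ⊤
  [3] ⊤
  [4] ⊤
  [5] +
  [6] −
  [7] ⊤

⊤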